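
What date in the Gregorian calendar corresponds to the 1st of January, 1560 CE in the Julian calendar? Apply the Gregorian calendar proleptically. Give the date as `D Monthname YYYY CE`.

For dates in this range the Gregorian date is 10 days ahead of the Julian.
1 January 1560 Julian + 10 days → 11 January 1560 Gregorian.

11 January 1560 CE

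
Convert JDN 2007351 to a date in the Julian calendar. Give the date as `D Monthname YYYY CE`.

The proleptic Gregorian equivalent of JDN 2007351 is 3 November 783.
In the Julian calendar that day is 30 October 783 CE.

30 October 783 CE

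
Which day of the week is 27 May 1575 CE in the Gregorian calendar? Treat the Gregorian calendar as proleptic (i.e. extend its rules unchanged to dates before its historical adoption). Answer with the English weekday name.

Since JDN mod 7 = 1 (0 = Monday), the day is Tuesday.

Tuesday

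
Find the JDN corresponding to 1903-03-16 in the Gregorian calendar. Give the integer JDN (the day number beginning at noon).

JDN 2400001 is 17 November 1858 CE (Gregorian), MJD 0; the target day is +16189 days from there, so JDN = 2416190.

2416190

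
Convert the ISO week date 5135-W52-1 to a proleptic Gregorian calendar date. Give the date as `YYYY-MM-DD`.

5135-12-23

ISO week 1 of 5135 is the week containing the first Thursday of 5135.
Week 52, day 1 (Monday) lands on 5135-12-23.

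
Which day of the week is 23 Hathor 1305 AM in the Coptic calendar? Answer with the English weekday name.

In the Gregorian calendar this is 29 November 1588 (JDN 2301398).
JDN 2301398 mod 7 = 1, and JDN 0 was a Monday, so this is a Tuesday.

Tuesday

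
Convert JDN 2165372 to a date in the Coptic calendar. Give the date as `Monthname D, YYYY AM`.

The proleptic Gregorian equivalent of JDN 2165372 is 26 June 1216.
In the Coptic calendar that day is Paoni 25, 932 AM.

Paoni 25, 932 AM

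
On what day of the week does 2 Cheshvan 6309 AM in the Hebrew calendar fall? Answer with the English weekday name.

This is JDN 2652007 (5 November 2548 Gregorian).
2652007 ≡ 1 (mod 7); counting from Monday = 0 gives Tuesday.

Tuesday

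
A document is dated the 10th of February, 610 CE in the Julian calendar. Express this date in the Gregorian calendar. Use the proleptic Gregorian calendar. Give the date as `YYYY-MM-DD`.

0610-02-13

At this point the Julian calendar is 3 days behind the Gregorian.
10 February 610 Julian + 3 days → 13 February 610 Gregorian.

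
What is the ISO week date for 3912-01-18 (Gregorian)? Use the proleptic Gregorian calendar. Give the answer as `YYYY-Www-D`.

The weekday is Thursday (ISO weekday 4).
That Thursday belongs to ISO week 3 of ISO year 3912.

3912-W03-4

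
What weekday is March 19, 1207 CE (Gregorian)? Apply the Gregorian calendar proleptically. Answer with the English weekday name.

Monday

JDN 2161985 mod 7 = 0, and JDN 0 was a Monday, so this is a Monday.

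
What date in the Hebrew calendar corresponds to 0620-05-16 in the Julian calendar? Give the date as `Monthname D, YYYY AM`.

Julian Day Number of the source date = 1947649.
Converting JDN 1947649 to the Hebrew calendar gives 8 Sivan 4380 AM.

Sivan 8, 4380 AM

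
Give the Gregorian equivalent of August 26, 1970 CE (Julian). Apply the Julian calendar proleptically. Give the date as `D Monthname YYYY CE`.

8 September 1970 CE

At this point the Julian calendar is 13 days behind the Gregorian.
26 August 1970 Julian + 13 days → 8 September 1970 Gregorian.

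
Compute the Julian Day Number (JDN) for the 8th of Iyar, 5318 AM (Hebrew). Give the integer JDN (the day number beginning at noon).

2290233

Equivalently 6 May 1558 (proleptic Gregorian).
JDN 2451545 is 1 January 2000 CE (Gregorian); the target day is −161312 days from there, so JDN = 2290233.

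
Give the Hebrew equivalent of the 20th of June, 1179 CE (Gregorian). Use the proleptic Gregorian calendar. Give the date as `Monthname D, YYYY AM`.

Tammuz 7, 4939 AM

Both dates share Julian Day Number 2151851; in the Hebrew calendar that is 7 Tammuz 4939 AM.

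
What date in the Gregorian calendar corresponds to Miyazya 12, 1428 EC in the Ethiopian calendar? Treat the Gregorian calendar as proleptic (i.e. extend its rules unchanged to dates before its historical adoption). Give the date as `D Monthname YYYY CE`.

Julian Day Number of the source date = 2245654.
Converting JDN 2245654 to the Gregorian calendar gives 16 April 1436 CE.

16 April 1436 CE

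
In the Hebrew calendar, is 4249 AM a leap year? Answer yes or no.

Hebrew year 4249 is year 12 of its 19-year Metonic cycle; leap years are at positions 3, 6, 8, 11, 14, 17, 19, so it is a common year (12 months).

no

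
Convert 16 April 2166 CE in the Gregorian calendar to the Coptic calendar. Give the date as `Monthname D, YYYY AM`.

Julian Day Number of the source date = 2512281.
Converting JDN 2512281 to the Coptic calendar gives 7 Parmouti 1882 AM.

Parmouti 7, 1882 AM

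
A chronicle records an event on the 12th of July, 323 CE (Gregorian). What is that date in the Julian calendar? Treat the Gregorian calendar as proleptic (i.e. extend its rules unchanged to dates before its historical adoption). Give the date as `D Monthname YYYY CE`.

For dates in this range the Gregorian date is 1 day ahead of the Julian.
12 July 323 Gregorian − 1 day → 11 July 323 Julian.

11 July 323 CE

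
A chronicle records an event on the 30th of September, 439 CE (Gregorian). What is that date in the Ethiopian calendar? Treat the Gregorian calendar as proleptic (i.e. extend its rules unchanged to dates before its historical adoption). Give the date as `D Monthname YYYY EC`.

1 Tikimt 432 EC

Julian Day Number of the source date = 1881674.
Converting JDN 1881674 to the Ethiopian calendar gives 1 Tikimt 432 EC.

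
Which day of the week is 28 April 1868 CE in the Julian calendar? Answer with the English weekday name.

Equivalently 10 May 1868 Gregorian, JDN 2403463.
2403463 ≡ 6 (mod 7); counting from Monday = 0 gives Sunday.

Sunday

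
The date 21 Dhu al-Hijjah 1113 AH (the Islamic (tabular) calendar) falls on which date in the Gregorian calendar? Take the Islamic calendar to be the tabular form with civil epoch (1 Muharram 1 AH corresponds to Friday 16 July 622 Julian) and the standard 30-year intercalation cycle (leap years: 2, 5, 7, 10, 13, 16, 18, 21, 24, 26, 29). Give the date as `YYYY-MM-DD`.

1702-05-19

Julian Day Number of the source date = 2342841.
Converting JDN 2342841 to the Gregorian calendar gives 19 May 1702 CE.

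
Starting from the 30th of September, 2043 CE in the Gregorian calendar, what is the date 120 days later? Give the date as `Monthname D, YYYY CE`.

Counting 120 days forward from JDN 2467523 reaches JDN 2467643, which is January 28, 2044 CE.

January 28, 2044 CE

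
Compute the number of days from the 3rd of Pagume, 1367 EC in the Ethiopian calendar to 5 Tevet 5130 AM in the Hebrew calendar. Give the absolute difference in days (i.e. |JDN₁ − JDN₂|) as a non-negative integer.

First date → JDN 2223514; second date → JDN 2221423.
The interval is |2223514 − 2221423| = 2091 days.

2091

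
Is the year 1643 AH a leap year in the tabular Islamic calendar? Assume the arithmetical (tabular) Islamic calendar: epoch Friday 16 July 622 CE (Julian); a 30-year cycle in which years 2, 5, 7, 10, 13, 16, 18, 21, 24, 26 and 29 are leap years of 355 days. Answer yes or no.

Year 1643 AH is year 23 of its 30-year cycle; leap positions are 2, 5, 7, 10, 13, 16, 18, 21, 24, 26, 29, so it is a common year (354 days).

no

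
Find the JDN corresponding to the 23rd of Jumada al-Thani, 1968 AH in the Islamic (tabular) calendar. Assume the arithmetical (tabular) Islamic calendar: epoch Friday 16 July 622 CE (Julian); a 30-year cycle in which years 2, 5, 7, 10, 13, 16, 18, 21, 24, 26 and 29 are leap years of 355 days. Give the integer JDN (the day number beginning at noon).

Equivalently 10 June 2531 (Gregorian).
JDN 2299161 is 15 October 1582 CE (Gregorian); the target day is +346488 days from there, so JDN = 2645649.

2645649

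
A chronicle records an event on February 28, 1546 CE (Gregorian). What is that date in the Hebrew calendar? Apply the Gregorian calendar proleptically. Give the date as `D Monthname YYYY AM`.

Both dates share Julian Day Number 2285783; in the Hebrew calendar that is 16 Adar 5306 AM.

16 Adar 5306 AM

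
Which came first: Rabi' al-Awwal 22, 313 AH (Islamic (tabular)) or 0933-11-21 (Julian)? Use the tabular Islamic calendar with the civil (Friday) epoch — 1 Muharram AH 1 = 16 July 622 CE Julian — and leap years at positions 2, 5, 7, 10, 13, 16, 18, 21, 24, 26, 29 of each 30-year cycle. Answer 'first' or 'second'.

first

The two dates have Julian Day Numbers 2059082 and 2062161 respectively.
Since 2059082 < 2062161, the first date comes first.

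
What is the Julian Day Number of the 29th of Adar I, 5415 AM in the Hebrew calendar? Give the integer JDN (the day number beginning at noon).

In the Gregorian calendar the same day is 8 March 1655.
JDN 2299161 is 15 October 1582 CE (Gregorian); the target day is +26442 days from there, so JDN = 2325603.

2325603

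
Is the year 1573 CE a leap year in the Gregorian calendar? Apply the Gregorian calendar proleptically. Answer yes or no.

1573 is not divisible by 4, so it is a common year.

no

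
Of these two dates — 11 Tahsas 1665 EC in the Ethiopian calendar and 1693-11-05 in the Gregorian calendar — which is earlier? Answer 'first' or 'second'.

first

First date → JDN 2332097; second date → JDN 2339725.
JDN 2332097 < JDN 2339725, so the first date is earlier.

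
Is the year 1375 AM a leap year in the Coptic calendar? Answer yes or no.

yes

1375 mod 4 = 3; in the Coptic calendar a year is leap when year mod 4 = 3, so it is a leap year.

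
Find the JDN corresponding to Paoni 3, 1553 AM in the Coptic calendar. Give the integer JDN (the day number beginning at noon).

2392170

Equivalently 9 June 1837 (Gregorian).
JDN 2451545 is 1 January 2000 CE (Gregorian); the target day is −59375 days from there, so JDN = 2392170.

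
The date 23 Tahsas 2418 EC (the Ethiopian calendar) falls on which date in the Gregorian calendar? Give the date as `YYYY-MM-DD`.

2426-01-04

Both dates share Julian Day Number 2607142; in the Gregorian calendar that is 4 January 2426 CE.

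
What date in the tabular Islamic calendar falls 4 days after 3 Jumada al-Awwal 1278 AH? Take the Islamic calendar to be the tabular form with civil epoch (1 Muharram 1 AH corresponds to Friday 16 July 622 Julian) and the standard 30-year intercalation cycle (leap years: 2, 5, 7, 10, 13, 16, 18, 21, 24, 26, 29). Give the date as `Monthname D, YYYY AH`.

Jumada al-Awwal 7, 1278 AH

The starting date is JDN 2401086; 2401086 + 4 = 2401090.
JDN 2401090 corresponds to Jumada al-Awwal 7, 1278 AH.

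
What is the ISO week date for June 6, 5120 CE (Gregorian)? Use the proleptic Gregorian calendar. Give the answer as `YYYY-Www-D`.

The weekday is Sunday (ISO weekday 7).
That Sunday belongs to ISO week 23 of ISO year 5120.

5120-W23-7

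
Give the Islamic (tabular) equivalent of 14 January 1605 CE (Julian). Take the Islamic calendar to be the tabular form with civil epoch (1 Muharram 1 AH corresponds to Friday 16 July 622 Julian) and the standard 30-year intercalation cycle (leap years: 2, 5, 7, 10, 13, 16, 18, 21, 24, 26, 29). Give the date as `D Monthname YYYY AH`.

4 Ramadan 1013 AH

The source date corresponds to 24 January 1605 in the Gregorian calendar (JDN 2307298).
That day falls on 4 Ramadan 1013 AH in the tabular Islamic calendar.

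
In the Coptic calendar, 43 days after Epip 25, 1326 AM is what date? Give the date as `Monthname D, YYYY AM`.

Thout 3, 1327 AM

The starting date is JDN 2309310; 2309310 + 43 = 2309353.
JDN 2309353 corresponds to Thout 3, 1327 AM.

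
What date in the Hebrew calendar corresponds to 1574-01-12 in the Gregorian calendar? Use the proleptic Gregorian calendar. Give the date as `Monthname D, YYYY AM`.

Shevat 10, 5334 AM

Julian Day Number of the source date = 2295963.
Converting JDN 2295963 to the Hebrew calendar gives 10 Shevat 5334 AM.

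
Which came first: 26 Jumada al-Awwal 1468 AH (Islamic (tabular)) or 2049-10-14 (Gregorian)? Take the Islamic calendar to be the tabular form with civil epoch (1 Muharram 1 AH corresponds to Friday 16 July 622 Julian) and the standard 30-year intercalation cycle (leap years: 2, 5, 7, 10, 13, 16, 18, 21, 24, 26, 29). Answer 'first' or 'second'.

First date → JDN 2468439; second date → JDN 2469729.
JDN 2468439 < JDN 2469729, so the first date is earlier.

first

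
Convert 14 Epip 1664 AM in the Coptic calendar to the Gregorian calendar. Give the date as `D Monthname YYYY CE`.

21 July 1948 CE

Both dates share Julian Day Number 2432754; in the Gregorian calendar that is 21 July 1948 CE.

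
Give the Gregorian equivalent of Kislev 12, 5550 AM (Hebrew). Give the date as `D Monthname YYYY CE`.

Julian Day Number of the source date = 2374813.
Converting JDN 2374813 to the Gregorian calendar gives 30 November 1789 CE.

30 November 1789 CE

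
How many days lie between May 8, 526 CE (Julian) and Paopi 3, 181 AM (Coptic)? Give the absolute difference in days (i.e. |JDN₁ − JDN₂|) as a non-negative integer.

First date → JDN 1913307; second date → JDN 1890807.
The interval is |1913307 − 1890807| = 22500 days.

22500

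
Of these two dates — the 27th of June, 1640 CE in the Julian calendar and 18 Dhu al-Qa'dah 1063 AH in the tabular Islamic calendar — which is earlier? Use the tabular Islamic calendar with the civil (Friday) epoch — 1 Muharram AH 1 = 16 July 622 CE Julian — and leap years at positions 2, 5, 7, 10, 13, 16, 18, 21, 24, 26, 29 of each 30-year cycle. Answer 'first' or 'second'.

First date → JDN 2320246; second date → JDN 2325089.
JDN 2320246 < JDN 2325089, so the first date is earlier.

first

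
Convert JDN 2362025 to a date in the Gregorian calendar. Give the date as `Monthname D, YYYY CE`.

Counting from JDN 2299161 = 15 Oct 1582 gives an offset of 62864 days.

November 26, 1754 CE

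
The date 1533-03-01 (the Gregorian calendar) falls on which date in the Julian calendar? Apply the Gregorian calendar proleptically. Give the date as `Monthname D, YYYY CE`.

At this point the Julian calendar is 10 days behind the Gregorian.
1 March 1533 Gregorian − 10 days → 19 February 1533 Julian.

February 19, 1533 CE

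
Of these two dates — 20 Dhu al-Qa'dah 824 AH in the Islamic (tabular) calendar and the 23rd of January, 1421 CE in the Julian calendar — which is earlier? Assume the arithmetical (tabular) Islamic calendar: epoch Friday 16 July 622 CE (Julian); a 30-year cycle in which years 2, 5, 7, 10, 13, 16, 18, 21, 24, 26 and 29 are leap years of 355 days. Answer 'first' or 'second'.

second

The two dates have Julian Day Numbers 2240398 and 2240101 respectively.
Since 2240101 < 2240398, the second date comes first.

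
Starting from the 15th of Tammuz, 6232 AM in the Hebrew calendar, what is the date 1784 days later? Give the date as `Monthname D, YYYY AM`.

Counting 1784 days forward from JDN 2624142 reaches JDN 2625926, which is Sivan 27, 6237 AM.

Sivan 27, 6237 AM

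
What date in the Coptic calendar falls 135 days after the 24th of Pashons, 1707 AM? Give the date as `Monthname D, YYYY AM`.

The starting date is JDN 2448409; 2448409 + 135 = 2448544.
JDN 2448544 corresponds to Paopi 3, 1708 AM.

Paopi 3, 1708 AM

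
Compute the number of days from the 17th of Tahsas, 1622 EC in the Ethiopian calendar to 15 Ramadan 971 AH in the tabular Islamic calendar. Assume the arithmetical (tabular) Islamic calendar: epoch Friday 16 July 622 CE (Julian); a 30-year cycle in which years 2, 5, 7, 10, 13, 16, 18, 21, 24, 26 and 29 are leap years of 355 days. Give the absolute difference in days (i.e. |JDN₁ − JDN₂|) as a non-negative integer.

JDN of the first date = 2316397.
JDN of the second date = 2292426.
|2292426 − 2316397| = 23971.

23971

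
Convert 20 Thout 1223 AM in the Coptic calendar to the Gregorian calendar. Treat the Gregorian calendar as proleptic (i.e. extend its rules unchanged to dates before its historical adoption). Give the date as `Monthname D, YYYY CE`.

Both dates share Julian Day Number 2271384; in the Gregorian calendar that is 27 September 1506 CE.

September 27, 1506 CE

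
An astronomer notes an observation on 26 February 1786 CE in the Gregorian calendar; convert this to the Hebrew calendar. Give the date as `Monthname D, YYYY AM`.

Adar I 28, 5546 AM

Both dates share Julian Day Number 2373440; in the Hebrew calendar that is 28 Adar I 5546 AM.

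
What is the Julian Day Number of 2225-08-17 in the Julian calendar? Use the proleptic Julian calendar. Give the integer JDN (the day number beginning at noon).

2533968

In the Gregorian calendar the same day is 1 September 2225.
JDN 2299161 is 15 October 1582 CE (Gregorian); the target day is +234807 days from there, so JDN = 2533968.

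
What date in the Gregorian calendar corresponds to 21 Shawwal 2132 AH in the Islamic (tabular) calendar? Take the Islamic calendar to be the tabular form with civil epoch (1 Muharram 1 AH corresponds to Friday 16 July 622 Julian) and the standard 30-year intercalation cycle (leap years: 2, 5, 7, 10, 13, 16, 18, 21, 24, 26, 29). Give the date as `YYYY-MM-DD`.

2690-11-15

Both dates share Julian Day Number 2703881; in the Gregorian calendar that is 15 November 2690 CE.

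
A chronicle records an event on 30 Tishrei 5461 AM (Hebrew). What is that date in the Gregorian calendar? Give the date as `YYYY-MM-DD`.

1700-10-13

Both dates share Julian Day Number 2342258; in the Gregorian calendar that is 13 October 1700 CE.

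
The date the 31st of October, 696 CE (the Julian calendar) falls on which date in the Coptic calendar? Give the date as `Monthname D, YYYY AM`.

The source date corresponds to 3 November 696 in the proleptic Gregorian calendar (JDN 1975576).
That day falls on 4 Hathor 413 AM in the Coptic calendar.

Hathor 4, 413 AM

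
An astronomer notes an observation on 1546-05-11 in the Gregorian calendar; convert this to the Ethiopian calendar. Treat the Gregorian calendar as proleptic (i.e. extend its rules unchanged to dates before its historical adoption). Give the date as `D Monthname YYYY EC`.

Julian Day Number of the source date = 2285855.
Converting JDN 2285855 to the Ethiopian calendar gives 6 Ginbot 1538 EC.

6 Ginbot 1538 EC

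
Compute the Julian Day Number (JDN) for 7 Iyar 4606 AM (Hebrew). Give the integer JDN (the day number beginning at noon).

2030186

Equivalently 11 May 846 (proleptic Gregorian).
JDN 2451545 is 1 January 2000 CE (Gregorian); the target day is −421359 days from there, so JDN = 2030186.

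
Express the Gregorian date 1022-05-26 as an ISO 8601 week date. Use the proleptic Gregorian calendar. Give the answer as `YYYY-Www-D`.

1022-W21-7

The weekday is Sunday (ISO weekday 7).
That Sunday belongs to ISO week 21 of ISO year 1022.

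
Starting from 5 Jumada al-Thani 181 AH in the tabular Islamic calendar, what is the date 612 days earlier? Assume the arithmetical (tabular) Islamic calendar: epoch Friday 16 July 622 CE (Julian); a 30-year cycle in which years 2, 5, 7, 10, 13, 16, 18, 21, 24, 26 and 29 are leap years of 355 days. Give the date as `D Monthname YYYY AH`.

14 Ramadan 179 AH

The starting date is JDN 2012378; 2012378 − 612 = 2011766.
JDN 2011766 corresponds to 14 Ramadan 179 AH.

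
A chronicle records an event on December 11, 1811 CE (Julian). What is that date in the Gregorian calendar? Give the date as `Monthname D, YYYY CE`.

The Julian–Gregorian offset here is 12 days (Julian trailing).
11 December 1811 Julian + 12 days → 23 December 1811 Gregorian.

December 23, 1811 CE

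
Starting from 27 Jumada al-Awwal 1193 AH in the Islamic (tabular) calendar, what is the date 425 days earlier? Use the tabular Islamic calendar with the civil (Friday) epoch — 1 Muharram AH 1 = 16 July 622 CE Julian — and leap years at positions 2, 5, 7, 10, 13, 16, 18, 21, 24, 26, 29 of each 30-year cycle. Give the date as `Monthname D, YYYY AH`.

JDN of 27 Jumada al-Awwal 1193 AH = 2370989.
2370989 − 425 = 2370564.
JDN 2370564 in the tabular Islamic calendar is Rabi' al-Awwal 15, 1192 AH.

Rabi' al-Awwal 15, 1192 AH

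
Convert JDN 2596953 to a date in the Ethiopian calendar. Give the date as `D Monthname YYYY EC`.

1 Yekatit 2390 EC

JDN 2596953 is 11 February 2398 in the Gregorian calendar.
In the Ethiopian calendar that day is 1 Yekatit 2390 EC.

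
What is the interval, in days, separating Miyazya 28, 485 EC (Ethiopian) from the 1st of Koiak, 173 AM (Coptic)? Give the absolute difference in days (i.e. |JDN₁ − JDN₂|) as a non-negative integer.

First date → JDN 1901239; second date → JDN 1887943.
The interval is |1901239 − 1887943| = 13296 days.

13296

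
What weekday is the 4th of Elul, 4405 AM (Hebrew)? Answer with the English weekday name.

Wednesday

In the proleptic Gregorian calendar this is 6 August 645 (JDN 1956859).
1956859 ≡ 2 (mod 7); counting from Monday = 0 gives Wednesday.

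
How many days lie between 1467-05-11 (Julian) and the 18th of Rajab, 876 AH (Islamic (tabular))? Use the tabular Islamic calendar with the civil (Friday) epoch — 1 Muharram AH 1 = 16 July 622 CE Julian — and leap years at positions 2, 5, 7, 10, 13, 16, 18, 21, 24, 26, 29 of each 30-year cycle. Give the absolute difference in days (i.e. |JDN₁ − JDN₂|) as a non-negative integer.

JDN of the first date = 2257010.
JDN of the second date = 2258705.
|2258705 − 2257010| = 1695.

1695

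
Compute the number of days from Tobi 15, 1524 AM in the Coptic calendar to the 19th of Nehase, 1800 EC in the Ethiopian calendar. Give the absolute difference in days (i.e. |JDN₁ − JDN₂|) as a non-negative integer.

214

First date → JDN 2381440; second date → JDN 2381654.
The interval is |2381440 − 2381654| = 214 days.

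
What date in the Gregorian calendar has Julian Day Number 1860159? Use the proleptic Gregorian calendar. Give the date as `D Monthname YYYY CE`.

Counting from JDN 2299161 = 15 Oct 1582 gives an offset of -439002 days.

3 November 380 CE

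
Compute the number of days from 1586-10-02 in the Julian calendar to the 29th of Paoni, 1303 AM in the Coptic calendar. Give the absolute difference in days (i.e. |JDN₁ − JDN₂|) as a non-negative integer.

264

JDN of the first date = 2300619.
JDN of the second date = 2300883.
|2300883 − 2300619| = 264.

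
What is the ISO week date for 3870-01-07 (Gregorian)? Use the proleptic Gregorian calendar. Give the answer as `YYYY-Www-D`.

The weekday is Friday (ISO weekday 5).
That Friday belongs to ISO week 1 of ISO year 3870.

3870-W01-5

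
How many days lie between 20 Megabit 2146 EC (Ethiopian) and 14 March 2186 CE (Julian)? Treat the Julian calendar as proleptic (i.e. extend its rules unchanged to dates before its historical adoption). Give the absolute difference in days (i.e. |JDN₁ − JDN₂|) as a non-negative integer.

First date → JDN 2507881; second date → JDN 2519567.
The interval is |2507881 − 2519567| = 11686 days.

11686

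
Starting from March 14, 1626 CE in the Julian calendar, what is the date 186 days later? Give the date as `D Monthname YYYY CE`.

Counting 186 days forward from JDN 2315027 reaches JDN 2315213, which is 16 September 1626 CE.

16 September 1626 CE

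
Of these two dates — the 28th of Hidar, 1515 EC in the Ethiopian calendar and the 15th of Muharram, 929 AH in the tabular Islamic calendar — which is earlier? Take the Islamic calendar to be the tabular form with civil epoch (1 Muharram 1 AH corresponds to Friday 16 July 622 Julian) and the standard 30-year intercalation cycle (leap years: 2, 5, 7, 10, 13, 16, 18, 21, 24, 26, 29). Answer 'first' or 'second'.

first

The two dates have Julian Day Numbers 2277296 and 2277306 respectively.
Since 2277296 < 2277306, the first date comes first.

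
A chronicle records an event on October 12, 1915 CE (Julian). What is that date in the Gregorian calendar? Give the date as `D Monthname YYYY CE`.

The Julian–Gregorian offset here is 13 days (Julian trailing).
12 October 1915 Julian + 13 days → 25 October 1915 Gregorian.

25 October 1915 CE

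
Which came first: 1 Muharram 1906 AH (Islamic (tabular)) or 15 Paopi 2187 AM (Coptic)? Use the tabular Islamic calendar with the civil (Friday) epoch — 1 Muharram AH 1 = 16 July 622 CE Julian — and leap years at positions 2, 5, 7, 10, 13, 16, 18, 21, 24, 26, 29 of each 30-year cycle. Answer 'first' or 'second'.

Converting both to JDN: 2623508 vs 2623510; the smaller is the first.

first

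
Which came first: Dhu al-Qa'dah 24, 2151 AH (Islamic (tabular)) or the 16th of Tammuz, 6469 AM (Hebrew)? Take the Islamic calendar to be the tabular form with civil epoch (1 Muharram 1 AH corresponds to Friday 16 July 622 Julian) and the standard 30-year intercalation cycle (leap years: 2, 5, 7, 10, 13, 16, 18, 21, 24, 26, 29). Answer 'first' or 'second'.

First date → JDN 2710646; second date → JDN 2710698.
JDN 2710646 < JDN 2710698, so the first date is earlier.

first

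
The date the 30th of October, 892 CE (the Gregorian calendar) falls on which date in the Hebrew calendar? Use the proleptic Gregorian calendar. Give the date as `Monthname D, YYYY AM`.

Kislev 1, 4653 AM

Julian Day Number of the source date = 2047160.
Converting JDN 2047160 to the Hebrew calendar gives 1 Kislev 4653 AM.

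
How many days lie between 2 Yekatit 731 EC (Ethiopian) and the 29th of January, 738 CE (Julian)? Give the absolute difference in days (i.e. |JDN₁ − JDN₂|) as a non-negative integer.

363

JDN of the first date = 1991004.
JDN of the second date = 1990641.
|1990641 − 1991004| = 363.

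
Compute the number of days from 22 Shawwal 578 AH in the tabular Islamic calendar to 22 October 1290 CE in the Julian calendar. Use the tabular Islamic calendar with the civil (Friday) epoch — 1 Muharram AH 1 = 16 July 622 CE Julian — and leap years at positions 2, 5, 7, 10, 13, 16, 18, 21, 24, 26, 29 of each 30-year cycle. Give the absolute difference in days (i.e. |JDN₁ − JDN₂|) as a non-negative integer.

39328

First date → JDN 2153197; second date → JDN 2192525.
The interval is |2153197 − 2192525| = 39328 days.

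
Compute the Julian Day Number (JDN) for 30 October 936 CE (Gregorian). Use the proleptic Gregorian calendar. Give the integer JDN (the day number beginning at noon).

JDN 2400001 is 17 November 1858 CE (Gregorian), MJD 0; the target day is −336771 days from there, so JDN = 2063230.

2063230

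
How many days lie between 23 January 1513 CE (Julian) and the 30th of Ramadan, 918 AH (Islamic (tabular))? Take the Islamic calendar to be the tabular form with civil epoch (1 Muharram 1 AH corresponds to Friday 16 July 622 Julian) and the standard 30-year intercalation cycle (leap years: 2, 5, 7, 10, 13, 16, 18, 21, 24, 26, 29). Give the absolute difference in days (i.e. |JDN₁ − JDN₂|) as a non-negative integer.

JDN of the first date = 2273704.
JDN of the second date = 2273659.
|2273659 − 2273704| = 45.

45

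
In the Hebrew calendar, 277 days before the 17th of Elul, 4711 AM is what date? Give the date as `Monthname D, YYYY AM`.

Kislev 5, 4711 AM

Counting 277 days back from JDN 2068644 reaches JDN 2068367, which is Kislev 5, 4711 AM.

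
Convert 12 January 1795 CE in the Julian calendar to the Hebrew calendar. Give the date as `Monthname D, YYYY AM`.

Shevat 3, 5555 AM

Both dates share Julian Day Number 2376693; in the Hebrew calendar that is 3 Shevat 5555 AM.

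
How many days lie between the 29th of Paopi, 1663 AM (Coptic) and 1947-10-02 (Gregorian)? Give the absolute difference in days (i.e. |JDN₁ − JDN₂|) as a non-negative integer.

328

First date → JDN 2432133; second date → JDN 2432461.
The interval is |2432133 − 2432461| = 328 days.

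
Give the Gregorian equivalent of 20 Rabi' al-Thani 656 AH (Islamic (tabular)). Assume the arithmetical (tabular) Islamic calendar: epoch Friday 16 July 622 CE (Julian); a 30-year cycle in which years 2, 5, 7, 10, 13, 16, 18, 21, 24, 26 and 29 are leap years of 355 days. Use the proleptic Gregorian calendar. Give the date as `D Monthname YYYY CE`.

Both dates share Julian Day Number 2180658; in the Gregorian calendar that is 3 May 1258 CE.

3 May 1258 CE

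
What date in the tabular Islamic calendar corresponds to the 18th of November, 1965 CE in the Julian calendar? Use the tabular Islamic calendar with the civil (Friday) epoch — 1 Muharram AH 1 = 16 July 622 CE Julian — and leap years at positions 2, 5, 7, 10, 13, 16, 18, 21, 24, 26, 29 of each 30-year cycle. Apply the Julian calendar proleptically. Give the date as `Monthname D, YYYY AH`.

Sha'ban 7, 1385 AH

The source date corresponds to 1 December 1965 in the Gregorian calendar (JDN 2439096).
That day falls on 7 Sha'ban 1385 AH in the tabular Islamic calendar.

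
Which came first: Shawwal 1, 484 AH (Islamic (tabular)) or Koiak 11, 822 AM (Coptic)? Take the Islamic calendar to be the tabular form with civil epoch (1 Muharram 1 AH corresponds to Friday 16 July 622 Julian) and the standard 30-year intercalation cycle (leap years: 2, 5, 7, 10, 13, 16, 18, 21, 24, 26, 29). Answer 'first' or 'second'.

First date → JDN 2119865; second date → JDN 2125000.
JDN 2119865 < JDN 2125000, so the first date is earlier.

first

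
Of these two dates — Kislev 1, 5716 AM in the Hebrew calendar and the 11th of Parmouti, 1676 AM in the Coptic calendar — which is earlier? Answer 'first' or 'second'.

first

The two dates have Julian Day Numbers 2435428 and 2437044 respectively.
Since 2435428 < 2437044, the first date comes first.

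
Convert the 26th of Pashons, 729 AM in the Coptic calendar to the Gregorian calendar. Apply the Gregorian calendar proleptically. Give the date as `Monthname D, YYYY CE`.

May 27, 1013 CE

Julian Day Number of the source date = 2091197.
Converting JDN 2091197 to the Gregorian calendar gives 27 May 1013 CE.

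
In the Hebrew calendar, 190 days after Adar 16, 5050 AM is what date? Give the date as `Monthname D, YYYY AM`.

Counting 190 days forward from JDN 2192289 reaches JDN 2192479, which is Elul 29, 5050 AM.

Elul 29, 5050 AM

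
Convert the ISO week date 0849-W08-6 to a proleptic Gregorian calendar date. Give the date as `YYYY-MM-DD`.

0849-02-27

ISO week 1 of 849 is the week containing the first Thursday of 849.
Week 8, day 6 (Saturday) lands on 0849-02-27.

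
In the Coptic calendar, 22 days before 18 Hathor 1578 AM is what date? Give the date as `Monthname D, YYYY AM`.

Counting 22 days back from JDN 2401106 reaches JDN 2401084, which is Paopi 26, 1578 AM.

Paopi 26, 1578 AM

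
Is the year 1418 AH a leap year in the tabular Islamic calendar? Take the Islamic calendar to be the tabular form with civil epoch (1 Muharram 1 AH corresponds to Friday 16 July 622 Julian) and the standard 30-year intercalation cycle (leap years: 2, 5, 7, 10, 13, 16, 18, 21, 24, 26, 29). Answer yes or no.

no

Year 1418 AH is year 8 of its 30-year cycle; leap positions are 2, 5, 7, 10, 13, 16, 18, 21, 24, 26, 29, so it is a common year (354 days).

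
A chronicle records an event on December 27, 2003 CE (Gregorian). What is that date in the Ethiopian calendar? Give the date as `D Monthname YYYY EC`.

17 Tahsas 1996 EC

Julian Day Number of the source date = 2453001.
Converting JDN 2453001 to the Ethiopian calendar gives 17 Tahsas 1996 EC.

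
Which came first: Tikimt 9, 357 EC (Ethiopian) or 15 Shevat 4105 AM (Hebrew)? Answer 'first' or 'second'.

First date → JDN 1854288; second date → JDN 1847104.
JDN 1847104 < JDN 1854288, so the second date is earlier.

second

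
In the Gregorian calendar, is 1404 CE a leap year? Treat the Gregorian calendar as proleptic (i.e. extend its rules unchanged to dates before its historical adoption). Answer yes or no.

yes

1404 is divisible by 4 and not by 100, so it is a leap year.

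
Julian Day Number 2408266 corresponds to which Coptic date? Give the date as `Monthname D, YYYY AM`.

Paoni 28, 1597 AM

The Gregorian equivalent of JDN 2408266 is 4 July 1881.
In the Coptic calendar that day is Paoni 28, 1597 AM.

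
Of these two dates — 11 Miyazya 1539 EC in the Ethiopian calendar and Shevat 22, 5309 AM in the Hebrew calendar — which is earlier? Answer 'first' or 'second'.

First date → JDN 2286195; second date → JDN 2286851.
JDN 2286195 < JDN 2286851, so the first date is earlier.

first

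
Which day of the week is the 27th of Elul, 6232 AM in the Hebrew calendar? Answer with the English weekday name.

Equivalently 30 September 2472 Gregorian, JDN 2624213.
2624213 ≡ 4 (mod 7); counting from Monday = 0 gives Friday.

Friday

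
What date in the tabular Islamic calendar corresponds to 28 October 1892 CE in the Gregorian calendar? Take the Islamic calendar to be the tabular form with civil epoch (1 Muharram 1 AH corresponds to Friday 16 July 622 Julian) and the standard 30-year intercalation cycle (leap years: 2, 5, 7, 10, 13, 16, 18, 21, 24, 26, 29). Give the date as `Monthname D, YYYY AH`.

Rabi' al-Thani 6, 1310 AH

Both dates share Julian Day Number 2412400; in the tabular Islamic calendar that is 6 Rabi' al-Thani 1310 AH.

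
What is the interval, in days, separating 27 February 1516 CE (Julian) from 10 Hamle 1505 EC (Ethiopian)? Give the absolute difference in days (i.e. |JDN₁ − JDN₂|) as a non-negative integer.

JDN of the first date = 2274834.
JDN of the second date = 2273866.
|2273866 − 2274834| = 968.

968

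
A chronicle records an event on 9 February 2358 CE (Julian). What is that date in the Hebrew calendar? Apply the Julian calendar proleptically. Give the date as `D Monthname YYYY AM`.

16 Adar I 6118 AM

Julian Day Number of the source date = 2582357.
Converting JDN 2582357 to the Hebrew calendar gives 16 Adar I 6118 AM.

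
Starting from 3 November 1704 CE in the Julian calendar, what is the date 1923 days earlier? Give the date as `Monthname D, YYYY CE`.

Counting 1923 days back from JDN 2343751 reaches JDN 2341828, which is July 30, 1699 CE.

July 30, 1699 CE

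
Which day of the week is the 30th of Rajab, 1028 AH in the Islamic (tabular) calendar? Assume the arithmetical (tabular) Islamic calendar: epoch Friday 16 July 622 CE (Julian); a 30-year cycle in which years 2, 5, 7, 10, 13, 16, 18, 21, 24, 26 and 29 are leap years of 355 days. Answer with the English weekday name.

Saturday

This is JDN 2312581 (13 July 1619 Gregorian).
2312581 ≡ 5 (mod 7); counting from Monday = 0 gives Saturday.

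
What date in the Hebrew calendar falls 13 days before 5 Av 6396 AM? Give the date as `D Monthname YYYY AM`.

21 Tammuz 6396 AM

The starting date is JDN 2684049; 2684049 − 13 = 2684036.
JDN 2684036 corresponds to 21 Tammuz 6396 AM.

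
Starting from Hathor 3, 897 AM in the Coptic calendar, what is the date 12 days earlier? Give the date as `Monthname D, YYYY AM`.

Paopi 21, 897 AM

Counting 12 days back from JDN 2152356 reaches JDN 2152344, which is Paopi 21, 897 AM.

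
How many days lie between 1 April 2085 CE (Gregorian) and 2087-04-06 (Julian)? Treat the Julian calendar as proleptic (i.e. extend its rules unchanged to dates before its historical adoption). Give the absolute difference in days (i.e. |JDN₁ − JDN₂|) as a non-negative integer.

748

First date → JDN 2482682; second date → JDN 2483430.
The interval is |2482682 − 2483430| = 748 days.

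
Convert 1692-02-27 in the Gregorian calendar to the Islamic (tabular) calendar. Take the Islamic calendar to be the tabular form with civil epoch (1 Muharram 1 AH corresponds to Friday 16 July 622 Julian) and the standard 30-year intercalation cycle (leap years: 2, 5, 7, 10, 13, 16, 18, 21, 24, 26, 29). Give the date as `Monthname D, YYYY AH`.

Jumada al-Thani 9, 1103 AH

Both dates share Julian Day Number 2339108; in the tabular Islamic calendar that is 9 Jumada al-Thani 1103 AH.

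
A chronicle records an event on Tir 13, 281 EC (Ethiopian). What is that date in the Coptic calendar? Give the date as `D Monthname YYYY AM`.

Both dates share Julian Day Number 1826623; in the Coptic calendar that is 13 Tobi 5 AM.

13 Tobi 5 AM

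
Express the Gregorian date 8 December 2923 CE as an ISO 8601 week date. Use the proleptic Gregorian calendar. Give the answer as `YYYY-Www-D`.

The weekday is Wednesday (ISO weekday 3).
That Wednesday belongs to ISO week 49 of ISO year 2923.

2923-W49-3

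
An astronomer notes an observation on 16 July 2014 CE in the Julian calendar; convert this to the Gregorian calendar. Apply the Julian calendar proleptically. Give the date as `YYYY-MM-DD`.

2014-07-29

At this point the Julian calendar is 13 days behind the Gregorian.
16 July 2014 Julian + 13 days → 29 July 2014 Gregorian.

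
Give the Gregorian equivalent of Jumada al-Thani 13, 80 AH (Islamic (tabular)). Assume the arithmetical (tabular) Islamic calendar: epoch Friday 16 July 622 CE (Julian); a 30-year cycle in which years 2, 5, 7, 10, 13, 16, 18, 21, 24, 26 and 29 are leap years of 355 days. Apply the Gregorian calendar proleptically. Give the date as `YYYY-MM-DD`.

Both dates share Julian Day Number 1976595; in the Gregorian calendar that is 19 August 699 CE.

0699-08-19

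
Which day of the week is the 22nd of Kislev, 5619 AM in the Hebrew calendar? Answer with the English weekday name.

Monday

Equivalently 29 November 1858 Gregorian, JDN 2400013.
2400013 ≡ 0 (mod 7); counting from Monday = 0 gives Monday.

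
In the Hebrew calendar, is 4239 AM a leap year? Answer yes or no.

no

Hebrew year 4239 is year 2 of its 19-year Metonic cycle; leap years are at positions 3, 6, 8, 11, 14, 17, 19, so it is a common year (12 months).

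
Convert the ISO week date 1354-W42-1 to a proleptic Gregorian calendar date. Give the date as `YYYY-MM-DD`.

ISO week 1 of 1354 is the week containing the first Thursday of 1354.
Week 42, day 1 (Monday) lands on 1354-10-14.

1354-10-14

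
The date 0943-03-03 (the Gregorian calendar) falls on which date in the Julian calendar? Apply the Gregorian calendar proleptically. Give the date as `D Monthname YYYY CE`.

At this point the Julian calendar is 5 days behind the Gregorian.
3 March 943 Gregorian − 5 days → 26 February 943 Julian.

26 February 943 CE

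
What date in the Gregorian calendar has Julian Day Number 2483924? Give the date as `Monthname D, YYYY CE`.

Counting from JDN 2299161 = 15 Oct 1582 gives an offset of 184763 days.

August 25, 2088 CE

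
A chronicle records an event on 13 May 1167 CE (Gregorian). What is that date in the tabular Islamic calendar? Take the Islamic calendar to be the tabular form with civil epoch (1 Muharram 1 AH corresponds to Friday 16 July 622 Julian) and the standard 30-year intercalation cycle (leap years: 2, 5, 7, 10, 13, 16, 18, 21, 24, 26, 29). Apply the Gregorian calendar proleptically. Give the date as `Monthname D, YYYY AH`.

Rajab 14, 562 AH

Both dates share Julian Day Number 2147430; in the tabular Islamic calendar that is 14 Rajab 562 AH.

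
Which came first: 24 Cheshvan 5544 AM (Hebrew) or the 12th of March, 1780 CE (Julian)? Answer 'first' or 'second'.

second

First date → JDN 2372610; second date → JDN 2371274.
JDN 2371274 < JDN 2372610, so the second date is earlier.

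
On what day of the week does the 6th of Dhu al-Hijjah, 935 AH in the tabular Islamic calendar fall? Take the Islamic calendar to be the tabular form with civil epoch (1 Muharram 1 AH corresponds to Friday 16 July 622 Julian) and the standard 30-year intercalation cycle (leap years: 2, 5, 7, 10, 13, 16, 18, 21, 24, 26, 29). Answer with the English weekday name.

Equivalently 21 August 1529 Gregorian, JDN 2279748.
JDN 2279748 mod 7 = 2, and JDN 0 was a Monday, so this is a Wednesday.

Wednesday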